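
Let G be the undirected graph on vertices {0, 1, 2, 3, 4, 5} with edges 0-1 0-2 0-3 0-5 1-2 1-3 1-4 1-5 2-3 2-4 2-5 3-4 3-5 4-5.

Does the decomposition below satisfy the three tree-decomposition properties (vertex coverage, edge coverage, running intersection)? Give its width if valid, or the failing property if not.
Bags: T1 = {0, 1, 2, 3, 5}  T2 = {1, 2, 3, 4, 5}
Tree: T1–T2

Every vertex of G appears in some bag (union = {0, 1, 2, 3, 4, 5}); every edge is covered by a bag; and for each vertex v the set of bags containing v is connected in the bag tree. The decomposition is therefore valid. The largest bag has 5 vertices, so the width is 4.

Yes; width 4.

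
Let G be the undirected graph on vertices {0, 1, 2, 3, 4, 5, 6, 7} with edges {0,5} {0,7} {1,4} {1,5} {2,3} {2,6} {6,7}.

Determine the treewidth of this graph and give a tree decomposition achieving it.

Treewidth 1.
One such decomposition:
Bags: B1 = {2, 3}  B2 = {2, 6}  B3 = {6, 7}  B4 = {0, 7}  B5 = {0, 5}  B6 = {1, 5}  B7 = {1, 4}
Tree: B1–B2, B2–B3, B3–B4, B4–B5, B5–B6, B6–B7

Each bag holds 2 vertices, so the decomposition has width 1, which upper-bounds the treewidth. G has an edge, so its treewidth is at least 1. The upper and lower bounds meet at 1, so that is the treewidth.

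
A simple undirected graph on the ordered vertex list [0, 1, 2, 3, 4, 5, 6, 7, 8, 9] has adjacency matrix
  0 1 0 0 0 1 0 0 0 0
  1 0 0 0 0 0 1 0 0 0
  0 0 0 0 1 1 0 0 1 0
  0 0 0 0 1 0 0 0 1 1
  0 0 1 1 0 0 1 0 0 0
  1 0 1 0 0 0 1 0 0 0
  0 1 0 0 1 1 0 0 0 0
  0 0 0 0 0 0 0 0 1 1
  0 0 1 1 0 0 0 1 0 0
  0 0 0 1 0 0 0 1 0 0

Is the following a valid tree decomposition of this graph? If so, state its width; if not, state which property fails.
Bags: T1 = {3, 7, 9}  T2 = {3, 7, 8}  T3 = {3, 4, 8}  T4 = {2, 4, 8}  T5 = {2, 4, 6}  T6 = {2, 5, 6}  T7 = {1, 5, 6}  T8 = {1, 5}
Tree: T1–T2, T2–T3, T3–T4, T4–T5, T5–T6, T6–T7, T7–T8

No — vertex 0 appears in no bag.

A tree decomposition must satisfy three properties: every vertex lies in some bag; for every edge, both endpoints lie together in some bag; and for every vertex, the bags containing it form a connected subtree. Here vertex 0 appears in no bag, so the decomposition is invalid.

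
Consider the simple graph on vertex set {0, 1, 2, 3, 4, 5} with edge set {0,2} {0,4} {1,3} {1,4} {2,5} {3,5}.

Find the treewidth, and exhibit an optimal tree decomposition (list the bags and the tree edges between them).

Treewidth 2.
One such decomposition:
Bags: B1 = {0, 2, 5}  B2 = {0, 3, 5}  B3 = {0, 1, 3}  B4 = {0, 1, 4}
Tree: B1–B2, B2–B3, B3–B4

The largest bag has 3 vertices, giving width 2; this decomposition certifies tw(G) ≤ 2. The edges 0–2–5–3–1–4–0 form a cycle, so G is not a tree and its treewidth is at least 2. Therefore the treewidth is 2.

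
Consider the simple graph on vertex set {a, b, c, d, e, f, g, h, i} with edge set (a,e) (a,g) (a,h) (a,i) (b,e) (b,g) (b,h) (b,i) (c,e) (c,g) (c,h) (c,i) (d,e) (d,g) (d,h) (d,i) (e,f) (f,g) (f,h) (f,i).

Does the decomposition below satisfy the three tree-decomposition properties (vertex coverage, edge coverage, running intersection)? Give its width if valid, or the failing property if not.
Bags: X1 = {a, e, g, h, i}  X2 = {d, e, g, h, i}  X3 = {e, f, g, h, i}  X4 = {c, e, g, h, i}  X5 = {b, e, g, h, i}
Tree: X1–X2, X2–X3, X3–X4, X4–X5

Every vertex of G appears in some bag (union = {a, b, c, d, e, f, g, h, i}); every edge is covered by a bag; and for each vertex v the set of bags containing v is connected in the bag tree. The decomposition is therefore valid. The largest bag has 5 vertices, so the width is 4.

Yes; width 4.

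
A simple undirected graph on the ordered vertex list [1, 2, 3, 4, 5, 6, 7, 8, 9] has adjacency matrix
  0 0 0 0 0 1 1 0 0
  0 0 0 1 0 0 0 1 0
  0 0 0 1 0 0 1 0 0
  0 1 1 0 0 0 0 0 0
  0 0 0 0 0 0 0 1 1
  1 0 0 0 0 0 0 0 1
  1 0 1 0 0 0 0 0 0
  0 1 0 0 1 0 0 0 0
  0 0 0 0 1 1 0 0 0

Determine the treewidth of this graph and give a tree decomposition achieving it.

Treewidth 2.
One optimal decomposition is:
Bags: B1 = {2, 3, 4}  B2 = {2, 3, 8}  B3 = {3, 5, 8}  B4 = {3, 5, 9}  B5 = {3, 6, 9}  B6 = {1, 3, 6}  B7 = {1, 3, 7}
Tree: B1–B2, B2–B3, B3–B4, B4–B5, B5–B6, B6–B7

The largest bag has 3 vertices, giving width 2; this decomposition certifies tw(G) ≤ 2. Since 3–4–2–8–5–9–6–1–7–3 is a cycle in G, G is not acyclic. Forests are exactly the graphs of treewidth ≤ 1, so tw(G) ≥ 2. Therefore the treewidth is 2.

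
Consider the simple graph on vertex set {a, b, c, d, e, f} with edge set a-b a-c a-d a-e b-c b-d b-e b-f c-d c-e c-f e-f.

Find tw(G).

3

A width-3 tree decomposition is:
Bags: B1 = {a, b, c, e}  B2 = {b, c, e, f}  B3 = {a, b, c, d}
Tree: B1–B2, B1–B3
The largest bag has 4 vertices, giving width 3; this decomposition certifies tw(G) ≤ 3. Conversely, {a, b, c, d} is a clique of size 4, and the vertices of any clique must share a bag in every tree decomposition; so some bag has ≥ 4 vertices and tw(G) ≥ 3. Hence tw(G) = 3 exactly.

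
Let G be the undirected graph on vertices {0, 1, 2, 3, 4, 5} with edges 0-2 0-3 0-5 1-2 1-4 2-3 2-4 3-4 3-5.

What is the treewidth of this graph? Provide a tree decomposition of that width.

Treewidth 2.
One such decomposition:
Bags: B1 = {0, 2, 3}  B2 = {0, 3, 5}  B3 = {2, 3, 4}  B4 = {1, 2, 4}
Tree: B1–B2, B1–B3, B3–B4

The largest bag has 3 vertices, giving width 2; this decomposition certifies tw(G) ≤ 2. Conversely, {1, 2, 4} is a clique of size 3, and the vertices of any clique must share a bag in every tree decomposition; so some bag has ≥ 3 vertices and tw(G) ≥ 2. Hence tw(G) = 2 exactly.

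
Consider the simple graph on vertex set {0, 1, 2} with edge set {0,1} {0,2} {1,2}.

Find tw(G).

A width-2 tree decomposition is:
Bags: B1 = {0, 1, 2}
Tree: (single bag)
With just one bag of size 3, the width is 3 − 1 = 2, so tw(G) ≤ 2. On the other hand G contains the 3-clique {0, 1, 2}. A clique must lie in a single bag of any decomposition, so no decomposition can have width below 2. The upper and lower bounds meet at 2, so that is the treewidth.

2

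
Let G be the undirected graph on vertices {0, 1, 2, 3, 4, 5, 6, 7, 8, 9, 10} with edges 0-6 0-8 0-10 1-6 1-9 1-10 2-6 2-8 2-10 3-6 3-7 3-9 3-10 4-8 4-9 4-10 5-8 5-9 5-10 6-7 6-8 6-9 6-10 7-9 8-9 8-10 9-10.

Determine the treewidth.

3

A width-3 tree decomposition is:
Bags: B1 = {6, 8, 9, 10}  B2 = {3, 6, 9, 10}  B3 = {2, 6, 8, 10}  B4 = {3, 6, 7, 9}  B5 = {4, 8, 9, 10}  B6 = {5, 8, 9, 10}  B7 = {0, 6, 8, 10}  B8 = {1, 6, 9, 10}
Tree: B1–B2, B1–B3, B2–B4, B1–B5, B5–B6, B3–B7, B2–B8
The largest bag has 4 vertices, giving width 3; this decomposition certifies tw(G) ≤ 3. Conversely, {4, 8, 9, 10} is a clique of size 4, and the vertices of any clique must share a bag in every tree decomposition; so some bag has ≥ 4 vertices and tw(G) ≥ 3. Therefore the treewidth is 3.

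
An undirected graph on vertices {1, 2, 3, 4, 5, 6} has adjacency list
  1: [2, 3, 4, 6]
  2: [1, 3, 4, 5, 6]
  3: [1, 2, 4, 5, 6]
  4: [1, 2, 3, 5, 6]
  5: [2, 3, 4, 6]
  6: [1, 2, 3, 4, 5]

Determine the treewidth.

4

A width-4 tree decomposition is:
Bags: B1 = {2, 3, 4, 5, 6}  B2 = {1, 2, 3, 4, 6}
Tree: B1–B2
The largest bag has 5 vertices, giving width 4; this decomposition certifies tw(G) ≤ 4. For the lower bound, the 5 vertices {1, 2, 3, 4, 6} are pairwise adjacent, and any tree decomposition puts a clique entirely inside one bag — forcing width ≥ 4. Hence tw(G) = 4 exactly.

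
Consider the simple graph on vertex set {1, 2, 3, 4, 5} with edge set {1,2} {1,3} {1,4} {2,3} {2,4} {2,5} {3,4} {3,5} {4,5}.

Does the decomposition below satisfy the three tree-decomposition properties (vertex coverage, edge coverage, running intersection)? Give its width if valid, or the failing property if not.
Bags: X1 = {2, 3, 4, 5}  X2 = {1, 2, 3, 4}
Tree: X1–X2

Every vertex of G appears in some bag (union = {1, 2, 3, 4, 5}); every edge is covered by a bag; and for each vertex v the set of bags containing v is connected in the bag tree. The decomposition is therefore valid. The largest bag has 4 vertices, so the width is 3.

Yes; width 3.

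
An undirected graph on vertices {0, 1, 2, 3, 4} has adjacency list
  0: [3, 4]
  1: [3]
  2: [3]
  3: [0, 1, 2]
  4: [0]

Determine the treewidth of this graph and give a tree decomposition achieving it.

The largest bag has 2 vertices, giving width 1; this decomposition certifies tw(G) ≤ 1. G has an edge, so its treewidth is at least 1. Combining the bounds, tw(G) = 1.

Treewidth 1.
One optimal decomposition is:
Bags: B1 = {0, 4}  B2 = {0, 3}  B3 = {2, 3}  B4 = {1, 3}
Tree: B1–B2, B2–B3, B3–B4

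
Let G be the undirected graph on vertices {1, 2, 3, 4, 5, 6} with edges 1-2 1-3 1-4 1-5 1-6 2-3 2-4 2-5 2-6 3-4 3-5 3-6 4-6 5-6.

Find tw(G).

4

A width-4 tree decomposition is:
Bags: B1 = {1, 2, 3, 4, 6}  B2 = {1, 2, 3, 5, 6}
Tree: B1–B2
The largest bag has 5 vertices, giving width 4; this decomposition certifies tw(G) ≤ 4. For the lower bound, the 5 vertices {1, 2, 3, 4, 6} are pairwise adjacent, and any tree decomposition puts a clique entirely inside one bag — forcing width ≥ 4. Combining the bounds, tw(G) = 4.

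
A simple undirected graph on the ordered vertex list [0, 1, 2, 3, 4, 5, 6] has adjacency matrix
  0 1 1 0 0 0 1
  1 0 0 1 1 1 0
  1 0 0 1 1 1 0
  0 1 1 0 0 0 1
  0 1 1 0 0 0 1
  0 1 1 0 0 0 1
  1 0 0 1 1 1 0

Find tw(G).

A width-3 tree decomposition is:
Bags: B1 = {0, 1, 2, 6}  B2 = {1, 2, 4, 6}  B3 = {1, 2, 5, 6}  B4 = {1, 2, 3, 6}
Tree: B1–B2, B2–B3, B3–B4
Every bag has size at most 4, so the width is 4 − 1 = 3 and tw(G) ≤ 3. For the lower bound: the 4 vertex sets {0,2}, {1,4}, {6}, {5} are disjoint, each induces a connected subgraph, and every pair is joined by at least one edge of G. Contracting each set to a single vertex therefore yields K_{4} as a minor, and since treewidth is minor-monotone, tw(G) ≥ tw(K_{4}) = 3. Therefore the treewidth is 3.

3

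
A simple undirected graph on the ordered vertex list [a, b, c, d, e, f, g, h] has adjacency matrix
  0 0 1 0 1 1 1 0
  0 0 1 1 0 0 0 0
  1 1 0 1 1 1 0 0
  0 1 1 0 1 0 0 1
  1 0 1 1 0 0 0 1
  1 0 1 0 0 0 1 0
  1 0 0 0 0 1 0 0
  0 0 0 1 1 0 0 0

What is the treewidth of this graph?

2

A width-2 tree decomposition is:
Bags: B1 = {a, c, e}  B2 = {a, c, f}  B3 = {c, d, e}  B4 = {d, e, h}  B5 = {a, f, g}  B6 = {b, c, d}
Tree: B1–B2, B1–B3, B3–B4, B2–B5, B3–B6
Every bag has size at most 3, so the width is 3 − 1 = 2 and tw(G) ≤ 2. On the other hand G contains the 3-clique {a, f, g}. A clique must lie in a single bag of any decomposition, so no decomposition can have width below 2. The upper and lower bounds meet at 2, so that is the treewidth.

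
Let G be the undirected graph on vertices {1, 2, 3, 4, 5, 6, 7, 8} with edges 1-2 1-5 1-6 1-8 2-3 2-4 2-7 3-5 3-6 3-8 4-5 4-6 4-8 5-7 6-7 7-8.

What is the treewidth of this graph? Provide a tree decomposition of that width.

Treewidth 4.
One optimal decomposition is:
Bags: B1 = {2, 3, 5, 6, 8}  B2 = {1, 2, 5, 6, 8}  B3 = {2, 4, 5, 6, 8}  B4 = {2, 5, 6, 7, 8}
Tree: B1–B2, B2–B3, B3–B4

Each bag holds 5 vertices, so the decomposition has width 4, which upper-bounds the treewidth. For the lower bound: the 5 vertex sets {3,8}, {1,5}, {4,6}, {2}, {7} are disjoint, each induces a connected subgraph, and every pair is joined by at least one edge of G. Contracting each set to a single vertex therefore yields K_{5} as a minor, and since treewidth is minor-monotone, tw(G) ≥ tw(K_{5}) = 4. Therefore the treewidth is 4.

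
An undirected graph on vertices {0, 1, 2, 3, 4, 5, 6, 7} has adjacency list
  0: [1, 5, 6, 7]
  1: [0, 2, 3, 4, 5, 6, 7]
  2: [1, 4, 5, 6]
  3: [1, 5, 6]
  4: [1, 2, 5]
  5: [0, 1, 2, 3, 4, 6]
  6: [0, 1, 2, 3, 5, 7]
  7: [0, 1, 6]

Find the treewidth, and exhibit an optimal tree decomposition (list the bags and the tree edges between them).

Treewidth 3.
One optimal decomposition is:
Bags: B1 = {0, 1, 6, 7}  B2 = {0, 1, 5, 6}  B3 = {1, 2, 5, 6}  B4 = {1, 3, 5, 6}  B5 = {1, 2, 4, 5}
Tree: B1–B2, B2–B3, B2–B4, B3–B5

Every bag has size at most 4, so the width is 4 − 1 = 3 and tw(G) ≤ 3. On the other hand G contains the 4-clique {1, 2, 4, 5}. A clique must lie in a single bag of any decomposition, so no decomposition can have width below 3. Combining the bounds, tw(G) = 3.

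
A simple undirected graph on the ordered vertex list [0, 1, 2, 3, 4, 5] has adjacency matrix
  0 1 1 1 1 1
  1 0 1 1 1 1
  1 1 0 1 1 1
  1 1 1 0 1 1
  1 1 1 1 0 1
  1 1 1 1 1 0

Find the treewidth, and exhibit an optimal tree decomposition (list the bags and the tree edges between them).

Treewidth 5.
One optimal decomposition is:
Bags: B1 = {0, 1, 2, 3, 4, 5}
Tree: (single bag)

A single bag containing all 6 vertices is trivially a valid decomposition of width 5. Conversely, {0, 1, 2, 3, 4, 5} is a clique of size 6, and the vertices of any clique must share a bag in every tree decomposition; so some bag has ≥ 6 vertices and tw(G) ≥ 5. The upper and lower bounds meet at 5, so that is the treewidth.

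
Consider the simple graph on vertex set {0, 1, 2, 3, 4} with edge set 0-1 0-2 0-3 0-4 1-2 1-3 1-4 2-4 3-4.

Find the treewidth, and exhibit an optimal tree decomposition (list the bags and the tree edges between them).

Treewidth 3.
One optimal decomposition is:
Bags: B1 = {0, 1, 3, 4}  B2 = {0, 1, 2, 4}
Tree: B1–B2

Each bag holds 4 vertices, so the decomposition has width 3, which upper-bounds the treewidth. On the other hand G contains the 4-clique {0, 1, 2, 4}. A clique must lie in a single bag of any decomposition, so no decomposition can have width below 3. Therefore the treewidth is 3.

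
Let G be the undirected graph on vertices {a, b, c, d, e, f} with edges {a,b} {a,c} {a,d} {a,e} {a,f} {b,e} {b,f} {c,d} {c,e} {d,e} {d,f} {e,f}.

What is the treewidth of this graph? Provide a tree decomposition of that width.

Treewidth 3.
Bags: B1 = {a, d, e, f}  B2 = {a, c, d, e}  B3 = {a, b, e, f}
Tree: B1–B2, B1–B3

Every bag has size at most 4, so the width is 4 − 1 = 3 and tw(G) ≤ 3. For the lower bound, the 4 vertices {a, c, d, e} are pairwise adjacent, and any tree decomposition puts a clique entirely inside one bag — forcing width ≥ 3. Combining the bounds, tw(G) = 3.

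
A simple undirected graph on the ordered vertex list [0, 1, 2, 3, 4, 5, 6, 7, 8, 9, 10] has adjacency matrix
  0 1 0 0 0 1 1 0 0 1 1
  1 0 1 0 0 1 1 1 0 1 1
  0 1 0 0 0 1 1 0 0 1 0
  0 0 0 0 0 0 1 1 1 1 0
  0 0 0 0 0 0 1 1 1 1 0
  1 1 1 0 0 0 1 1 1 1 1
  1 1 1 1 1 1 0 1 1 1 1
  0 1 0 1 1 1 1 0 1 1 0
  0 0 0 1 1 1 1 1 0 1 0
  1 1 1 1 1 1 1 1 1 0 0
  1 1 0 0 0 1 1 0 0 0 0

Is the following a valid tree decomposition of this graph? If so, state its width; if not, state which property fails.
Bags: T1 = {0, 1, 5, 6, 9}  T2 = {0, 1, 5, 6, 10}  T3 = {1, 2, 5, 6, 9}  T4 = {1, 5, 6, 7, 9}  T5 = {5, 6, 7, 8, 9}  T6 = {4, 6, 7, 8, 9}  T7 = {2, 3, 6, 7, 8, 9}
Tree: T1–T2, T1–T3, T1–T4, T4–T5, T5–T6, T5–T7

No — bags containing vertex 2 are not connected in the tree.

A tree decomposition must satisfy three properties: every vertex lies in some bag; for every edge, both endpoints lie together in some bag; and for every vertex, the bags containing it form a connected subtree. Here bags containing vertex 2 are not connected in the tree, so the decomposition is invalid.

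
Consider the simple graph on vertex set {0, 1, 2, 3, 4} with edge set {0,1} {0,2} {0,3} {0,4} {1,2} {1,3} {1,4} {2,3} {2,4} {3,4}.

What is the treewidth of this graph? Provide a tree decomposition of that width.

Treewidth 4.
One optimal decomposition is:
Bags: B1 = {0, 1, 2, 3, 4}
Tree: (single bag)

A single bag containing all 5 vertices is trivially a valid decomposition of width 4. Conversely, {0, 1, 2, 3, 4} is a clique of size 5, and the vertices of any clique must share a bag in every tree decomposition; so some bag has ≥ 5 vertices and tw(G) ≥ 4. Hence tw(G) = 4 exactly.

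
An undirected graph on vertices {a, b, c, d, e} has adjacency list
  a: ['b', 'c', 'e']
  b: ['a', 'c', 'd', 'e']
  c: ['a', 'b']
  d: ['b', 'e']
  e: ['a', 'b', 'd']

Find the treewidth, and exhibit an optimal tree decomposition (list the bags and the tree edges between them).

The largest bag has 3 vertices, giving width 2; this decomposition certifies tw(G) ≤ 2. For the lower bound, the 3 vertices {b, d, e} are pairwise adjacent, and any tree decomposition puts a clique entirely inside one bag — forcing width ≥ 2. Combining the bounds, tw(G) = 2.

Treewidth 2.
Bags: B1 = {a, b, e}  B2 = {b, d, e}  B3 = {a, b, c}
Tree: B1–B2, B1–B3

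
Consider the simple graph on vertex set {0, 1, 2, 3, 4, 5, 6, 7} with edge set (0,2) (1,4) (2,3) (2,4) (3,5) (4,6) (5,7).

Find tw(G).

A width-1 tree decomposition is:
Bags: B1 = {4, 6}  B2 = {1, 4}  B3 = {2, 4}  B4 = {2, 3}  B5 = {0, 2}  B6 = {3, 5}  B7 = {5, 7}
Tree: B1–B2, B2–B3, B3–B4, B4–B5, B4–B6, B6–B7
Each bag holds 2 vertices, so the decomposition has width 1, which upper-bounds the treewidth. G has an edge, so its treewidth is at least 1. Combining the bounds, tw(G) = 1.

1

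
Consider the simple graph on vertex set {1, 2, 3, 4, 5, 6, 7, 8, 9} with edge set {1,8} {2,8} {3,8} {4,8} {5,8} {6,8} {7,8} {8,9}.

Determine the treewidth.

1

A width-1 tree decomposition is:
Bags: B1 = {2, 8}  B2 = {7, 8}  B3 = {8, 9}  B4 = {4, 8}  B5 = {3, 8}  B6 = {5, 8}  B7 = {6, 8}  B8 = {1, 8}
Tree: B1–B2, B2–B3, B3–B4, B4–B5, B5–B6, B4–B7, B2–B8
Every bag has size at most 2, so the width is 2 − 1 = 1 and tw(G) ≤ 1. G has an edge, so its treewidth is at least 1. Combining the bounds, tw(G) = 1.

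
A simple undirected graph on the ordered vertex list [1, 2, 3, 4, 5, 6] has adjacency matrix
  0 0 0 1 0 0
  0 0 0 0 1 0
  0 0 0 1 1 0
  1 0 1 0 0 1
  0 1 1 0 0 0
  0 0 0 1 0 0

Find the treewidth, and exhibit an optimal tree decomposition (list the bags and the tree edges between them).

Treewidth 1.
One such decomposition:
Bags: B1 = {4, 6}  B2 = {3, 4}  B3 = {3, 5}  B4 = {1, 4}  B5 = {2, 5}
Tree: B1–B2, B2–B3, B1–B4, B3–B5

Every bag has size at most 2, so the width is 2 − 1 = 1 and tw(G) ≤ 1. G has an edge, so its treewidth is at least 1. The upper and lower bounds meet at 1, so that is the treewidth.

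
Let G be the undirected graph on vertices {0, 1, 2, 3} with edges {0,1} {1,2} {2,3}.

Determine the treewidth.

1

A width-1 tree decomposition is:
Bags: B1 = {2, 3}  B2 = {1, 2}  B3 = {0, 1}
Tree: B1–B2, B2–B3
Every bag has size at most 2, so the width is 2 − 1 = 1 and tw(G) ≤ 1. G has an edge, so its treewidth is at least 1. Combining the bounds, tw(G) = 1.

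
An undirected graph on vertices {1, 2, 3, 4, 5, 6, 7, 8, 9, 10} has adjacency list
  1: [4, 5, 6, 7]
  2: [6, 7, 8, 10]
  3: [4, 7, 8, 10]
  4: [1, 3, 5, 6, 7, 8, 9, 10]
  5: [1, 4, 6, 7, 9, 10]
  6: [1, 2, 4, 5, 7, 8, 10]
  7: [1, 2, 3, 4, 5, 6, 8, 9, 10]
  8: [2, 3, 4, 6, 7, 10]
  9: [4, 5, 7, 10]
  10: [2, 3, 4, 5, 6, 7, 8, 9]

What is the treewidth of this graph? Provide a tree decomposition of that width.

Treewidth 4.
One optimal decomposition is:
Bags: B1 = {4, 5, 7, 9, 10}  B2 = {4, 5, 6, 7, 10}  B3 = {4, 6, 7, 8, 10}  B4 = {3, 4, 7, 8, 10}  B5 = {2, 6, 7, 8, 10}  B6 = {1, 4, 5, 6, 7}
Tree: B1–B2, B2–B3, B3–B4, B3–B5, B2–B6

Each bag holds 5 vertices, so the decomposition has width 4, which upper-bounds the treewidth. For the lower bound, the 5 vertices {2, 6, 7, 8, 10} are pairwise adjacent, and any tree decomposition puts a clique entirely inside one bag — forcing width ≥ 4. Combining the bounds, tw(G) = 4.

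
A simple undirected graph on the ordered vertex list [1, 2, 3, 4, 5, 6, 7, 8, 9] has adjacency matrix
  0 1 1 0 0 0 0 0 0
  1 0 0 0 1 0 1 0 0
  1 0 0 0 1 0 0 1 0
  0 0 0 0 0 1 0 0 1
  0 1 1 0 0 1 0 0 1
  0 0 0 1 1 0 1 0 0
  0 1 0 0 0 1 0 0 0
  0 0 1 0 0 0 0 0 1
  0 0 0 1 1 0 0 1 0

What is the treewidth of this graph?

3

A width-3 tree decomposition is:
Bags: B1 = {3, 4, 8, 9}  B2 = {3, 4, 5, 9}  B3 = {3, 4, 5, 6}  B4 = {1, 3, 5, 6}  B5 = {1, 2, 5, 6}  B6 = {1, 2, 6, 7}
Tree: B1–B2, B2–B3, B3–B4, B4–B5, B5–B6
Every bag has size at most 4, so the width is 4 − 1 = 3 and tw(G) ≤ 3. For the lower bound: the 4 vertex sets {4,8,9}, {3}, {5}, {1,2,6,7} are disjoint, each induces a connected subgraph, and every pair is joined by at least one edge of G. Contracting each set to a single vertex therefore yields K_{4} as a minor, and since treewidth is minor-monotone, tw(G) ≥ tw(K_{4}) = 3. Hence tw(G) = 3 exactly.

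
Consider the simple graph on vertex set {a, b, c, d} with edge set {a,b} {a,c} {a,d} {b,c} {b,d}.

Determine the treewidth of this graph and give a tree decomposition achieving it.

The largest bag has 3 vertices, giving width 2; this decomposition certifies tw(G) ≤ 2. For the lower bound, the 3 vertices {a, b, d} are pairwise adjacent, and any tree decomposition puts a clique entirely inside one bag — forcing width ≥ 2. Therefore the treewidth is 2.

Treewidth 2.
Bags: B1 = {a, b, d}  B2 = {a, b, c}
Tree: B1–B2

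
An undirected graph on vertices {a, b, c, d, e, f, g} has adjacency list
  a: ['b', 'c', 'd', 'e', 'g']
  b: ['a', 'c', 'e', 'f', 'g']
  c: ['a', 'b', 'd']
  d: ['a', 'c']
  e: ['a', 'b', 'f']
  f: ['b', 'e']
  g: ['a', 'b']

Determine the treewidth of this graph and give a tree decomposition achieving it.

Treewidth 2.
One such decomposition:
Bags: B1 = {a, b, c}  B2 = {a, b, e}  B3 = {a, b, g}  B4 = {b, e, f}  B5 = {a, c, d}
Tree: B1–B2, B2–B3, B2–B4, B1–B5

The largest bag has 3 vertices, giving width 2; this decomposition certifies tw(G) ≤ 2. Conversely, {a, c, d} is a clique of size 3, and the vertices of any clique must share a bag in every tree decomposition; so some bag has ≥ 3 vertices and tw(G) ≥ 2. Combining the bounds, tw(G) = 2.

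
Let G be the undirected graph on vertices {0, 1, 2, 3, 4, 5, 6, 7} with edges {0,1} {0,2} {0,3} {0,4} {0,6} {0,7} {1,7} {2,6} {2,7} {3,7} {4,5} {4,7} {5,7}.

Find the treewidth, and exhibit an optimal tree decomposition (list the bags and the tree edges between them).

The largest bag has 3 vertices, giving width 2; this decomposition certifies tw(G) ≤ 2. Conversely, {0, 2, 6} is a clique of size 3, and the vertices of any clique must share a bag in every tree decomposition; so some bag has ≥ 3 vertices and tw(G) ≥ 2. Hence tw(G) = 2 exactly.

Treewidth 2.
One optimal decomposition is:
Bags: B1 = {0, 3, 7}  B2 = {0, 4, 7}  B3 = {0, 2, 7}  B4 = {0, 1, 7}  B5 = {4, 5, 7}  B6 = {0, 2, 6}
Tree: B1–B2, B1–B3, B1–B4, B2–B5, B3–B6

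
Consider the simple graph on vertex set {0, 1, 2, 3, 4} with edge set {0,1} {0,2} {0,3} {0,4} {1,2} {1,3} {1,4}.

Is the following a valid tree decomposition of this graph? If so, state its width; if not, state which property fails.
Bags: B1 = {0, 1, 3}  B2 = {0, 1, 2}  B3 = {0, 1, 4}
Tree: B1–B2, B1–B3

Every vertex of G appears in some bag (union = {0, 1, 2, 3, 4}); every edge is covered by a bag; and for each vertex v the set of bags containing v is connected in the bag tree. The decomposition is therefore valid. The largest bag has 3 vertices, so the width is 2.

Yes; width 2.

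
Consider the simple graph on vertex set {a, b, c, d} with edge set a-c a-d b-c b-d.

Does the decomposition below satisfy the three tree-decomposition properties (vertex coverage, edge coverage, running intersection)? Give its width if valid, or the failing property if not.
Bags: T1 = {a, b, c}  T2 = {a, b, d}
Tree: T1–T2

Yes; width 2.

Every vertex of G appears in some bag (union = {a, b, c, d}); every edge is covered by a bag; and for each vertex v the set of bags containing v is connected in the bag tree. The decomposition is therefore valid. The largest bag has 3 vertices, so the width is 2.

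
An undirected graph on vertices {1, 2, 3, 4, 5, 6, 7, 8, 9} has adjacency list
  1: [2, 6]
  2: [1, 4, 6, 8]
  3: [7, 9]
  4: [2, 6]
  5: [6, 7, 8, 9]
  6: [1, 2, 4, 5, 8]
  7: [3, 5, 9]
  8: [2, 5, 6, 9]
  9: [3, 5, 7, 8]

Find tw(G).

2

A width-2 tree decomposition is:
Bags: B1 = {5, 8, 9}  B2 = {5, 7, 9}  B3 = {5, 6, 8}  B4 = {3, 7, 9}  B5 = {2, 6, 8}  B6 = {2, 4, 6}  B7 = {1, 2, 6}
Tree: B1–B2, B1–B3, B2–B4, B3–B5, B5–B6, B5–B7
Each bag holds 3 vertices, so the decomposition has width 2, which upper-bounds the treewidth. On the other hand G contains the 3-clique {3, 7, 9}. A clique must lie in a single bag of any decomposition, so no decomposition can have width below 2. Hence tw(G) = 2 exactly.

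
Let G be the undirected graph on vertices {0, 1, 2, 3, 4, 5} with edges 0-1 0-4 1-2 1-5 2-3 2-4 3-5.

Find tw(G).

2

A width-2 tree decomposition is:
Bags: B1 = {0, 1, 4}  B2 = {1, 2, 4}  B3 = {1, 2, 5}  B4 = {2, 3, 5}
Tree: B1–B2, B2–B3, B3–B4
Each bag holds 3 vertices, so the decomposition has width 2, which upper-bounds the treewidth. For the lower bound, G contains the cycle 0–4–2–1–0, so G is not a forest; only forests have treewidth ≤ 1, hence tw(G) ≥ 2. Combining the bounds, tw(G) = 2.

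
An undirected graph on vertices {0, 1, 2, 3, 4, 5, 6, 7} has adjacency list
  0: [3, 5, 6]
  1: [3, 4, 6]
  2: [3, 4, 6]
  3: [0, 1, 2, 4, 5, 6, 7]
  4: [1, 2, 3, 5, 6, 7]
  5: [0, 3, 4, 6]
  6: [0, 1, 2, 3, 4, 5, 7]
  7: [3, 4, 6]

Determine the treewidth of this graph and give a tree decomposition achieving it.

Each bag holds 4 vertices, so the decomposition has width 3, which upper-bounds the treewidth. For the lower bound, the 4 vertices {0, 3, 5, 6} are pairwise adjacent, and any tree decomposition puts a clique entirely inside one bag — forcing width ≥ 3. Hence tw(G) = 3 exactly.

Treewidth 3.
One such decomposition:
Bags: B1 = {3, 4, 5, 6}  B2 = {3, 4, 6, 7}  B3 = {0, 3, 5, 6}  B4 = {2, 3, 4, 6}  B5 = {1, 3, 4, 6}
Tree: B1–B2, B1–B3, B1–B4, B2–B5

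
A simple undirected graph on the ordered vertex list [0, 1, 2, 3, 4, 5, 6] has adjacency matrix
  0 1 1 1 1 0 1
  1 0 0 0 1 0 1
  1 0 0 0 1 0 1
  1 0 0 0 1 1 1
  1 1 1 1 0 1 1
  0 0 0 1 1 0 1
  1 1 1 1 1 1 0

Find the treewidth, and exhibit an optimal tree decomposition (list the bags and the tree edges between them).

Treewidth 3.
One such decomposition:
Bags: B1 = {0, 2, 4, 6}  B2 = {0, 3, 4, 6}  B3 = {3, 4, 5, 6}  B4 = {0, 1, 4, 6}
Tree: B1–B2, B2–B3, B1–B4

Every bag has size at most 4, so the width is 4 − 1 = 3 and tw(G) ≤ 3. Conversely, {0, 1, 4, 6} is a clique of size 4, and the vertices of any clique must share a bag in every tree decomposition; so some bag has ≥ 4 vertices and tw(G) ≥ 3. Combining the bounds, tw(G) = 3.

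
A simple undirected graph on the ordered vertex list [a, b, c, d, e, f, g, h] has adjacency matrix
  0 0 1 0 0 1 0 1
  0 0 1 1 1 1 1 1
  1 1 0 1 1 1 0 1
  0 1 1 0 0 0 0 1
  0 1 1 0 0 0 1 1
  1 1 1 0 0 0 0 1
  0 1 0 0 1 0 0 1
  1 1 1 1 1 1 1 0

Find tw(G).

3

A width-3 tree decomposition is:
Bags: B1 = {b, c, f, h}  B2 = {a, c, f, h}  B3 = {b, c, e, h}  B4 = {b, e, g, h}  B5 = {b, c, d, h}
Tree: B1–B2, B1–B3, B3–B4, B3–B5
Each bag holds 4 vertices, so the decomposition has width 3, which upper-bounds the treewidth. For the lower bound, the 4 vertices {a, c, f, h} are pairwise adjacent, and any tree decomposition puts a clique entirely inside one bag — forcing width ≥ 3. Combining the bounds, tw(G) = 3.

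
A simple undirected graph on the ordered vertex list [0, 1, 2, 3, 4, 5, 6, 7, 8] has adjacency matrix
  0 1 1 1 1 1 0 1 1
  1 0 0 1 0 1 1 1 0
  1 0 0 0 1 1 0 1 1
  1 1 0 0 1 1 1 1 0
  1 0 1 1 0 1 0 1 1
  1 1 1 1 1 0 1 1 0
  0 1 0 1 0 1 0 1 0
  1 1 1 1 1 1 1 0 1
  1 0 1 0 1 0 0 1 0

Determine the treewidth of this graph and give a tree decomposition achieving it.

Every bag has size at most 5, so the width is 5 − 1 = 4 and tw(G) ≤ 4. On the other hand G contains the 5-clique {0, 1, 3, 5, 7}. A clique must lie in a single bag of any decomposition, so no decomposition can have width below 4. The upper and lower bounds meet at 4, so that is the treewidth.

Treewidth 4.
One such decomposition:
Bags: B1 = {0, 3, 4, 5, 7}  B2 = {0, 2, 4, 5, 7}  B3 = {0, 1, 3, 5, 7}  B4 = {1, 3, 5, 6, 7}  B5 = {0, 2, 4, 7, 8}
Tree: B1–B2, B1–B3, B3–B4, B2–B5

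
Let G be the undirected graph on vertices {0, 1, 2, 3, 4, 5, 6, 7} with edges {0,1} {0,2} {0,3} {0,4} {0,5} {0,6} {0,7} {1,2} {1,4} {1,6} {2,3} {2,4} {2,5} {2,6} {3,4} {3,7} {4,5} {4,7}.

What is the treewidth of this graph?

3

A width-3 tree decomposition is:
Bags: B1 = {0, 2, 4, 5}  B2 = {0, 1, 2, 4}  B3 = {0, 1, 2, 6}  B4 = {0, 2, 3, 4}  B5 = {0, 3, 4, 7}
Tree: B1–B2, B2–B3, B2–B4, B4–B5
The largest bag has 4 vertices, giving width 3; this decomposition certifies tw(G) ≤ 3. Conversely, {0, 1, 2, 4} is a clique of size 4, and the vertices of any clique must share a bag in every tree decomposition; so some bag has ≥ 4 vertices and tw(G) ≥ 3. Therefore the treewidth is 3.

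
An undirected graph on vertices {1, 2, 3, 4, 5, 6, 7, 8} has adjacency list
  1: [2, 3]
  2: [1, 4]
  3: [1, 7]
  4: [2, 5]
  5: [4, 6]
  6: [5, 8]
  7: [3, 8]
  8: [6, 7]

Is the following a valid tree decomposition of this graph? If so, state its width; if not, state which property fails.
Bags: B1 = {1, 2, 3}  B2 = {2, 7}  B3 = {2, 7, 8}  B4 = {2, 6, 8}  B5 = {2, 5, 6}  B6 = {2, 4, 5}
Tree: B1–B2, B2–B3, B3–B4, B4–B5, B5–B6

A tree decomposition must satisfy three properties: every vertex lies in some bag; for every edge, both endpoints lie together in some bag; and for every vertex, the bags containing it form a connected subtree. Here edge (3,7) lies in no bag, so the decomposition is invalid.

No — edge (3,7) lies in no bag.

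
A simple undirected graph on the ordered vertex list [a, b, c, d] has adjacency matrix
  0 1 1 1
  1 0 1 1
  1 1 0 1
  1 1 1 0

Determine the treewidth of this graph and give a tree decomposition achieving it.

A single bag containing all 4 vertices is trivially a valid decomposition of width 3. Conversely, {a, b, c, d} is a clique of size 4, and the vertices of any clique must share a bag in every tree decomposition; so some bag has ≥ 4 vertices and tw(G) ≥ 3. Therefore the treewidth is 3.

Treewidth 3.
One such decomposition:
Bags: B1 = {a, b, c, d}
Tree: (single bag)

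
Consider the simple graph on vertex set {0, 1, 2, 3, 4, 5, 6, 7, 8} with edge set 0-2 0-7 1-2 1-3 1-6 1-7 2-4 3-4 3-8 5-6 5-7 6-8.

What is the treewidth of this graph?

3

A width-3 tree decomposition is:
Bags: B1 = {0, 2, 4, 7}  B2 = {1, 2, 4, 7}  B3 = {1, 3, 4, 7}  B4 = {1, 3, 5, 7}  B5 = {1, 3, 5, 6}  B6 = {3, 5, 6, 8}
Tree: B1–B2, B2–B3, B3–B4, B4–B5, B5–B6
The largest bag has 4 vertices, giving width 3; this decomposition certifies tw(G) ≤ 3. For the lower bound: the 4 vertex sets {0,2,4}, {7}, {1}, {3,5,6,8} are disjoint, each induces a connected subgraph, and every pair is joined by at least one edge of G. Contracting each set to a single vertex therefore yields K_{4} as a minor, and since treewidth is minor-monotone, tw(G) ≥ tw(K_{4}) = 3. The upper and lower bounds meet at 3, so that is the treewidth.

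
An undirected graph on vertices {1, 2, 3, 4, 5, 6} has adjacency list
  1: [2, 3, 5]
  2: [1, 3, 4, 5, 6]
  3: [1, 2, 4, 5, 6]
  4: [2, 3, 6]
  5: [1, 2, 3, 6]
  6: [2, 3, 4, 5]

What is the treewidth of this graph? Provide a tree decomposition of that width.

The largest bag has 4 vertices, giving width 3; this decomposition certifies tw(G) ≤ 3. On the other hand G contains the 4-clique {2, 3, 4, 6}. A clique must lie in a single bag of any decomposition, so no decomposition can have width below 3. The upper and lower bounds meet at 3, so that is the treewidth.

Treewidth 3.
One optimal decomposition is:
Bags: B1 = {2, 3, 5, 6}  B2 = {1, 2, 3, 5}  B3 = {2, 3, 4, 6}
Tree: B1–B2, B1–B3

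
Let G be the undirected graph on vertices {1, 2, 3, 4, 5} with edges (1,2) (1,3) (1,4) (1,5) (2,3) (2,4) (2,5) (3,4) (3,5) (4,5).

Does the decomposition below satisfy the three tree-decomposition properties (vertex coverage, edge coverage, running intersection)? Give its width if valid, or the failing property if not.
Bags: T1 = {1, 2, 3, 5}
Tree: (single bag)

A tree decomposition must satisfy three properties: every vertex lies in some bag; for every edge, both endpoints lie together in some bag; and for every vertex, the bags containing it form a connected subtree. Here vertex 4 appears in no bag, so the decomposition is invalid.

No — vertex 4 appears in no bag.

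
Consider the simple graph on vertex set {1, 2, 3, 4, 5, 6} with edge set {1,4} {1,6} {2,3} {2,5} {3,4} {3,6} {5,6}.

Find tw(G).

2

A width-2 tree decomposition is:
Bags: B1 = {2, 5, 6}  B2 = {2, 3, 6}  B3 = {1, 3, 6}  B4 = {1, 3, 4}
Tree: B1–B2, B2–B3, B3–B4
Each bag holds 3 vertices, so the decomposition has width 2, which upper-bounds the treewidth. For the lower bound, G contains the cycle 5–2–3–6–5, so G is not a forest; only forests have treewidth ≤ 1, hence tw(G) ≥ 2. Therefore the treewidth is 2.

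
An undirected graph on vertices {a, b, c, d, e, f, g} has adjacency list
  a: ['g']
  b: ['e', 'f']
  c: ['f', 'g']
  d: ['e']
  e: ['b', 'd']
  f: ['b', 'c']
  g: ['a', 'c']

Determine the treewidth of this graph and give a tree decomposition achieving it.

The largest bag has 2 vertices, giving width 1; this decomposition certifies tw(G) ≤ 1. Any graph with an edge has treewidth ≥ 1, and G has the edge a–g. Therefore the treewidth is 1.

Treewidth 1.
One optimal decomposition is:
Bags: B1 = {a, g}  B2 = {c, g}  B3 = {c, f}  B4 = {b, f}  B5 = {b, e}  B6 = {d, e}
Tree: B1–B2, B2–B3, B3–B4, B4–B5, B5–B6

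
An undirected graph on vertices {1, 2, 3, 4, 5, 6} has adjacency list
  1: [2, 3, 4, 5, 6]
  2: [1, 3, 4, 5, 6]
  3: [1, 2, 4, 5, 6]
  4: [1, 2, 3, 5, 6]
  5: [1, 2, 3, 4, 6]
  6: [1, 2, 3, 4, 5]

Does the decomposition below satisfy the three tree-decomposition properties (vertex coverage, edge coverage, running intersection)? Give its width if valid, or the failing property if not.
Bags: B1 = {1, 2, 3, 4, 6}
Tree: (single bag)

No — vertex 5 appears in no bag.

A tree decomposition must satisfy three properties: every vertex lies in some bag; for every edge, both endpoints lie together in some bag; and for every vertex, the bags containing it form a connected subtree. Here vertex 5 appears in no bag, so the decomposition is invalid.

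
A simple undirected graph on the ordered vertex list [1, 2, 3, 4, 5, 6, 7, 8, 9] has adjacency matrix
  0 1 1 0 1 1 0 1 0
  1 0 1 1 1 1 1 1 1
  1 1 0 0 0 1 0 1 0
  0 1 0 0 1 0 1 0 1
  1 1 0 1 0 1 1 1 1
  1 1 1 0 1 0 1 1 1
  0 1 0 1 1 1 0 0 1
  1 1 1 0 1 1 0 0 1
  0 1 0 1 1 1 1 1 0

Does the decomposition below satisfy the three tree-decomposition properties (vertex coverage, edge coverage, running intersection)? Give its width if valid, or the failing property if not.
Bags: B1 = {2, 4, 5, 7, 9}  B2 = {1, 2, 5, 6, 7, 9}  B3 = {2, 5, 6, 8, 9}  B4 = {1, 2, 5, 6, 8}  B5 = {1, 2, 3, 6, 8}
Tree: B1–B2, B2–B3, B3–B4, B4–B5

No — bags containing vertex 1 are not connected in the tree.

A tree decomposition must satisfy three properties: every vertex lies in some bag; for every edge, both endpoints lie together in some bag; and for every vertex, the bags containing it form a connected subtree. Here bags containing vertex 1 are not connected in the tree, so the decomposition is invalid.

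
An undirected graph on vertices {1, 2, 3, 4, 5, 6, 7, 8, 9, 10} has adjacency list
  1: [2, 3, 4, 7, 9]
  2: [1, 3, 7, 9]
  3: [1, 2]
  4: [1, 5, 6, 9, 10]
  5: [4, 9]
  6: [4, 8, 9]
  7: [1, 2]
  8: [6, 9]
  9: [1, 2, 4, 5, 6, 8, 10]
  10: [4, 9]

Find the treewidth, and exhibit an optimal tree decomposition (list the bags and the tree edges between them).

Each bag holds 3 vertices, so the decomposition has width 2, which upper-bounds the treewidth. Conversely, {6, 8, 9} is a clique of size 3, and the vertices of any clique must share a bag in every tree decomposition; so some bag has ≥ 3 vertices and tw(G) ≥ 2. The upper and lower bounds meet at 2, so that is the treewidth.

Treewidth 2.
One optimal decomposition is:
Bags: B1 = {4, 9, 10}  B2 = {4, 5, 9}  B3 = {4, 6, 9}  B4 = {1, 4, 9}  B5 = {1, 2, 9}  B6 = {1, 2, 3}  B7 = {6, 8, 9}  B8 = {1, 2, 7}
Tree: B1–B2, B2–B3, B2–B4, B4–B5, B5–B6, B3–B7, B6–B8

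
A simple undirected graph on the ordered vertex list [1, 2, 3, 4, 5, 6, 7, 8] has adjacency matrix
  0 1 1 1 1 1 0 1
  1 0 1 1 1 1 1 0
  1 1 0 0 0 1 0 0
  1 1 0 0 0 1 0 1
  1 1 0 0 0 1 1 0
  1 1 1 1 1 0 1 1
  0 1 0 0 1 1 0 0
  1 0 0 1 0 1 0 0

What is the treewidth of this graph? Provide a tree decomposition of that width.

Treewidth 3.
Bags: B1 = {1, 2, 3, 6}  B2 = {1, 2, 4, 6}  B3 = {1, 4, 6, 8}  B4 = {1, 2, 5, 6}  B5 = {2, 5, 6, 7}
Tree: B1–B2, B2–B3, B1–B4, B4–B5

Every bag has size at most 4, so the width is 4 − 1 = 3 and tw(G) ≤ 3. Conversely, {1, 4, 6, 8} is a clique of size 4, and the vertices of any clique must share a bag in every tree decomposition; so some bag has ≥ 4 vertices and tw(G) ≥ 3. The upper and lower bounds meet at 3, so that is the treewidth.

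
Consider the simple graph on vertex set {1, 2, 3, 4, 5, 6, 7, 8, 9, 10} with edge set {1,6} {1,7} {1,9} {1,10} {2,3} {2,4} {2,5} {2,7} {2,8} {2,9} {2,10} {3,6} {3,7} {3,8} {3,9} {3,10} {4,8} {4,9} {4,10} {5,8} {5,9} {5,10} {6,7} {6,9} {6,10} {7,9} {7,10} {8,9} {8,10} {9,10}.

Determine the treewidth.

A width-4 tree decomposition is:
Bags: B1 = {2, 3, 8, 9, 10}  B2 = {2, 3, 7, 9, 10}  B3 = {2, 5, 8, 9, 10}  B4 = {3, 6, 7, 9, 10}  B5 = {1, 6, 7, 9, 10}  B6 = {2, 4, 8, 9, 10}
Tree: B1–B2, B1–B3, B2–B4, B4–B5, B1–B6
Every bag has size at most 5, so the width is 5 − 1 = 4 and tw(G) ≤ 4. Conversely, {1, 6, 7, 9, 10} is a clique of size 5, and the vertices of any clique must share a bag in every tree decomposition; so some bag has ≥ 5 vertices and tw(G) ≥ 4. Hence tw(G) = 4 exactly.

4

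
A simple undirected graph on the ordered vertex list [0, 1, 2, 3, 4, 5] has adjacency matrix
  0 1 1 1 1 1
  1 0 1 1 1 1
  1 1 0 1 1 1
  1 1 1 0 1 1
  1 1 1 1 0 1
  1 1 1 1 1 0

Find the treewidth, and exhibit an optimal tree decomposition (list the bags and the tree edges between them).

Treewidth 5.
Bags: B1 = {0, 1, 2, 3, 4, 5}
Tree: (single bag)

A single bag containing all 6 vertices is trivially a valid decomposition of width 5. For the lower bound, the 6 vertices {0, 1, 2, 3, 4, 5} are pairwise adjacent, and any tree decomposition puts a clique entirely inside one bag — forcing width ≥ 5. The upper and lower bounds meet at 5, so that is the treewidth.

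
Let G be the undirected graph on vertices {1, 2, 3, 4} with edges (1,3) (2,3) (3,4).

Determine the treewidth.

A width-1 tree decomposition is:
Bags: B1 = {3, 4}  B2 = {1, 3}  B3 = {2, 3}
Tree: B1–B2, B2–B3
The largest bag has 2 vertices, giving width 1; this decomposition certifies tw(G) ≤ 1. G has an edge, so its treewidth is at least 1. Therefore the treewidth is 1.

1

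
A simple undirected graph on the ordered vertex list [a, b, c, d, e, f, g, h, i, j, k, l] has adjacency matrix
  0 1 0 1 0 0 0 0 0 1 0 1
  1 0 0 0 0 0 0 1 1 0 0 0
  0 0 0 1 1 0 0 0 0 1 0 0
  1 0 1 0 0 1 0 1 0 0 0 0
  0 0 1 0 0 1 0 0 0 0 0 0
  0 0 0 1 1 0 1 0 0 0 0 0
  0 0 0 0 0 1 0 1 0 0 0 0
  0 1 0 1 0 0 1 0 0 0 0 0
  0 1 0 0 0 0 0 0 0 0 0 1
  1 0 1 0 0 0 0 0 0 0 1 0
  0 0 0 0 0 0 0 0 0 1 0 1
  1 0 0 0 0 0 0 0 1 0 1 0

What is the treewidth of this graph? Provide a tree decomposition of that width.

Treewidth 3.
One optimal decomposition is:
Bags: B1 = {i, j, k, l}  B2 = {a, i, j, l}  B3 = {a, b, i, j}  B4 = {a, b, c, j}  B5 = {a, b, c, d}  B6 = {b, c, d, h}  B7 = {c, d, e, h}  B8 = {d, e, f, h}  B9 = {e, f, g, h}
Tree: B1–B2, B2–B3, B3–B4, B4–B5, B5–B6, B6–B7, B7–B8, B8–B9

The largest bag has 4 vertices, giving width 3; this decomposition certifies tw(G) ≤ 3. For the lower bound: the 4 vertex sets {i,k,l}, {j}, {a}, {b,c,d,h} are disjoint, each induces a connected subgraph, and every pair is joined by at least one edge of G. Contracting each set to a single vertex therefore yields K_{4} as a minor, and since treewidth is minor-monotone, tw(G) ≥ tw(K_{4}) = 3. Therefore the treewidth is 3.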